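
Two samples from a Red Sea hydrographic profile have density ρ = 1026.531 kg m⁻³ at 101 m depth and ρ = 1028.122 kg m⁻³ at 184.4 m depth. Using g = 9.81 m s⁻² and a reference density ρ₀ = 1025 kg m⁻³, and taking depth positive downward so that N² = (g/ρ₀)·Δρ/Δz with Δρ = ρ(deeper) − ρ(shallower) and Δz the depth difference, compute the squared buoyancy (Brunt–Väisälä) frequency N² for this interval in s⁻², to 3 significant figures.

1.83 × 10⁻⁴ s⁻²

Δρ = 1028.122 − 1026.531 = 1.591 kg m⁻³ over Δz = 184.4 − 101 = 83.4 m.
N² = (9.81/1025) × (1.591/83.4) = 1.8258 × 10⁻⁴ s⁻² ≈ 1.83 × 10⁻⁴ s⁻².
N² > 0, so the interval is statically stable.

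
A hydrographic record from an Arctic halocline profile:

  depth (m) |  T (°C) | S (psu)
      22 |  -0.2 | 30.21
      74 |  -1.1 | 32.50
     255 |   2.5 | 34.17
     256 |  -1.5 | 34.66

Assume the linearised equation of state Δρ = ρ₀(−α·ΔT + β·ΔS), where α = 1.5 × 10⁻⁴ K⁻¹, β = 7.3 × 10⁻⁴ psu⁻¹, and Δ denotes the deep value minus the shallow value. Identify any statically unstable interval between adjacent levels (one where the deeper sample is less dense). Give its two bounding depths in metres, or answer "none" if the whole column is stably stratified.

Evaluate Δρ/ρ₀ = −αΔT + βΔS across each adjacent pair:
  22–74 m: −αΔT+βΔS = −(1.5 × 10⁻⁴)(-0.9)+(7.3 × 10⁻⁴)(+2.29) = 1.8 × 10⁻³ → stable
  74–255 m: −αΔT+βΔS = −(1.5 × 10⁻⁴)(+3.6)+(7.3 × 10⁻⁴)(+1.67) = 6.8 × 10⁻⁴ → stable
  255–256 m: −αΔT+βΔS = −(1.5 × 10⁻⁴)(-4.0)+(7.3 × 10⁻⁴)(+0.49) = 9.6 × 10⁻⁴ → stable
Every interval has Δρ > 0: the column is stably stratified throughout.

none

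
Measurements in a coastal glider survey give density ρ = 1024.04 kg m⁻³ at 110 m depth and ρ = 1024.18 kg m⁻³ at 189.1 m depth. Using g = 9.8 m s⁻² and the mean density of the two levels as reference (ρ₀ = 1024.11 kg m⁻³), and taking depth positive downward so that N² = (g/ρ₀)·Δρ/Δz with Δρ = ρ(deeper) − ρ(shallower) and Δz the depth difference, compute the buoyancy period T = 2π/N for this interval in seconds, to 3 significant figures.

Δρ = 1024.18 − 1024.04 = 0.14 kg m⁻³ over Δz = 189.1 − 110 = 79.1 m.
N² = (9.8/1024.11) × (0.14/79.1) = 1.6937 × 10⁻⁵ s⁻².
N = √(1.6937 × 10⁻⁵) = 4.1155 × 10⁻³ rad s⁻¹, so T = 2π/N = 1.5267 × 10³ s ≈ 1.53 × 10³ s.
A positive N² confirms static stability across the interval.

1.53 × 10³ s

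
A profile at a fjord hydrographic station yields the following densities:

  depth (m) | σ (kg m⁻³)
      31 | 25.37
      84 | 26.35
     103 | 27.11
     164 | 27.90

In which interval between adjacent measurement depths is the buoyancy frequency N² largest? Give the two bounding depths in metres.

84–103 m

Compute the density gradient over each adjacent pair:
  31–84 m: Δρ/Δz = 0.98/53 = 0.018 kg m⁻⁴
  84–103 m: Δρ/Δz = 0.76/19 = 0.040 kg m⁻⁴
  103–164 m: Δρ/Δz = 0.79/61 = 0.013 kg m⁻⁴
The largest gradient is in the 84–103 m interval — the pycnocline.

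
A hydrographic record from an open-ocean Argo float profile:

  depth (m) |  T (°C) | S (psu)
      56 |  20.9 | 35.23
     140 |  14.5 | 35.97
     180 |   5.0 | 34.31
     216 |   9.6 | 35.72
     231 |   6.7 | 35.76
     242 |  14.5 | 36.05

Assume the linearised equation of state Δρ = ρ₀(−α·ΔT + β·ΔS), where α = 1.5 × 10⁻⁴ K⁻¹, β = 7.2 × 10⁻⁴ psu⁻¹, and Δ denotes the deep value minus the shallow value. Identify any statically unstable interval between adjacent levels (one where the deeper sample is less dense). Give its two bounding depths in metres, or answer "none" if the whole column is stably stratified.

231–242 m

Evaluate Δρ/ρ₀ = −αΔT + βΔS across each adjacent pair:
  56–140 m: −αΔT+βΔS = −(1.5 × 10⁻⁴)(-6.4)+(7.2 × 10⁻⁴)(+0.74) = 1.5 × 10⁻³ → stable
  140–180 m: −αΔT+βΔS = −(1.5 × 10⁻⁴)(-9.5)+(7.2 × 10⁻⁴)(-1.66) = 2.3 × 10⁻⁴ → stable
  180–216 m: −αΔT+βΔS = −(1.5 × 10⁻⁴)(+4.6)+(7.2 × 10⁻⁴)(+1.41) = 3.3 × 10⁻⁴ → stable
  216–231 m: −αΔT+βΔS = −(1.5 × 10⁻⁴)(-2.9)+(7.2 × 10⁻⁴)(+0.04) = 4.6 × 10⁻⁴ → stable
  231–242 m: −αΔT+βΔS = −(1.5 × 10⁻⁴)(+7.8)+(7.2 × 10⁻⁴)(+0.29) = -9.6 × 10⁻⁴ → UNSTABLE
The 231–242 m interval has Δρ < 0: lighter water underlies denser water.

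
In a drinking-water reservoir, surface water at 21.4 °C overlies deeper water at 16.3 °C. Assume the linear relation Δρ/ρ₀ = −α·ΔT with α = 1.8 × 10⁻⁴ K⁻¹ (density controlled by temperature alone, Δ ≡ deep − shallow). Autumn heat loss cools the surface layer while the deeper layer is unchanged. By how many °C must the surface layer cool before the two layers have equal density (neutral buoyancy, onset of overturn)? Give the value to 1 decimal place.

5.1 °C

With temperature the only control, equal density requires T_surf′ = T_deep.
T_surf′ = 16.3 °C.
Cooling required: 21.4 − 16.3 = 5.1 °C.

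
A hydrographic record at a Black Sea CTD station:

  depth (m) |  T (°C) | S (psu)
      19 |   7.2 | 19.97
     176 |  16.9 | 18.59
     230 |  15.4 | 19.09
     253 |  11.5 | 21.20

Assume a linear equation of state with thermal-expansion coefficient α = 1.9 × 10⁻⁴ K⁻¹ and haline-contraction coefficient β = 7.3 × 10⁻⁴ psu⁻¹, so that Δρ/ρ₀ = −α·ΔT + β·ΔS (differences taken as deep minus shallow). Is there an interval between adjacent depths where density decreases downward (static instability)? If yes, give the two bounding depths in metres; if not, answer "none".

19–176 m

Evaluate Δρ/ρ₀ = −αΔT + βΔS across each adjacent pair:
  19–176 m: −αΔT+βΔS = −(1.9 × 10⁻⁴)(+9.7)+(7.3 × 10⁻⁴)(-1.38) = -2.9 × 10⁻³ → UNSTABLE
  176–230 m: −αΔT+βΔS = −(1.9 × 10⁻⁴)(-1.5)+(7.3 × 10⁻⁴)(+0.50) = 6.5 × 10⁻⁴ → stable
  230–253 m: −αΔT+βΔS = −(1.9 × 10⁻⁴)(-3.9)+(7.3 × 10⁻⁴)(+2.11) = 2.3 × 10⁻³ → stable
The 19–176 m interval has Δρ < 0: lighter water underlies denser water.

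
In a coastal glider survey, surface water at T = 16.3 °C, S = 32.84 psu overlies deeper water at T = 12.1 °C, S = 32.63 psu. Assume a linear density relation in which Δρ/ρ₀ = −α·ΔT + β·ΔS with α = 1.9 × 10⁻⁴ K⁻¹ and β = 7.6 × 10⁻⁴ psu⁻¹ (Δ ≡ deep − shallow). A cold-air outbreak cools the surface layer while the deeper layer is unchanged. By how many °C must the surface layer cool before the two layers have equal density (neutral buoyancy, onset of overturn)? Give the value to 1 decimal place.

3.4 °C

Neutral buoyancy requires Δρ = 0, i.e. −α(T_deep − T_surf′) + β(S_deep − S_surf) = 0.
T_surf′ = T_deep − (β/α)·ΔS = 12.1 − (7.6 × 10⁻⁴/1.9 × 10⁻⁴)·(-0.21) = 12.940 °C.
Cooling required: 16.3 − (12.940) = 3.360 °C.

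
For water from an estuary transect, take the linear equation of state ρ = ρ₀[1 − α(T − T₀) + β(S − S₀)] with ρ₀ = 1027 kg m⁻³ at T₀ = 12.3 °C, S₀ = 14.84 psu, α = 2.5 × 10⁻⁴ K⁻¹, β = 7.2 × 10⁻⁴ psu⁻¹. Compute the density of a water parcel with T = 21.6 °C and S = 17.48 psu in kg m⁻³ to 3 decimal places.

T − T₀ = +9.3 K, S − S₀ = +2.64 psu.
Bracket = 1 − α·(+9.3) + β·(+2.64) = 1 + (-4.242 × 10⁻⁴) = 0.9995758.
ρ = 1027 × 0.9995758 = 1026.564 kg m⁻³.

1026.564 kg m⁻³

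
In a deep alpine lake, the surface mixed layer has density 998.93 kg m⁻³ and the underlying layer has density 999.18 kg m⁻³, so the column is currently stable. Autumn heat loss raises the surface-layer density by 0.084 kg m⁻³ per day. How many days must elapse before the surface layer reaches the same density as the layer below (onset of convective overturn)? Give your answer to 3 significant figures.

Density deficit of the surface layer: 999.18 − 998.93 = 0.25 kg m⁻³.
Required change = 0.25 / 0.084 = 2.98 days.

2.98 days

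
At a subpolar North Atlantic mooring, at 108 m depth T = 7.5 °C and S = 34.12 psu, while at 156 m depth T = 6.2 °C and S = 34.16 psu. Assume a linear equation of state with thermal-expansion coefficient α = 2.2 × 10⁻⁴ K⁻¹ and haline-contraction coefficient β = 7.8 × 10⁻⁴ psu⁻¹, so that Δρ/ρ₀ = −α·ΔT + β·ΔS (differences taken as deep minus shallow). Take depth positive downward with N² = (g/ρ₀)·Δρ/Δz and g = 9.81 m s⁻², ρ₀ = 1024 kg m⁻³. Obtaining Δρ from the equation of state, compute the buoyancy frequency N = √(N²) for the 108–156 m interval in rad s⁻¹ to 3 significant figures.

8.05 × 10⁻³ rad s⁻¹

ΔT = -1.3 K, ΔS = +0.04 psu (deep − shallow).
Δρ/ρ₀ = −αΔT + βΔS = 2.86 × 10⁻⁴ + 3.12 × 10⁻⁵ = 3.172 × 10⁻⁴, so Δρ ≈ 0.3248 kg m⁻³.
N² = (g/ρ₀)·Δρ/Δz = g·(Δρ/ρ₀)/Δz = 9.81 × 3.172 × 10⁻⁴ / 48 = 6.4828 × 10⁻⁵ s⁻².
N = √(6.4828 × 10⁻⁵) = 8.0516 × 10⁻³ rad s⁻¹ ≈ 8.05 × 10⁻³ rad s⁻¹.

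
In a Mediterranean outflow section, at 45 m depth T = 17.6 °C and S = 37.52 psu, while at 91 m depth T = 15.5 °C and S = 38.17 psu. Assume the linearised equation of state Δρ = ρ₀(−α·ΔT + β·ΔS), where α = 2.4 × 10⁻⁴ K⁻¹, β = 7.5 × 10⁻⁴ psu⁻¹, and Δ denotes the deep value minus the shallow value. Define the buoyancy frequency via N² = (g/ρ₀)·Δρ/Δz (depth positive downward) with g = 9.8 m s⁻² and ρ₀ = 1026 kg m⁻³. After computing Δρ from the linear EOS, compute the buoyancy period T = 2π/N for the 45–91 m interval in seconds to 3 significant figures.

ΔT = -2.1 K, ΔS = +0.65 psu (deep − shallow).
Δρ/ρ₀ = −αΔT + βΔS = 5.04 × 10⁻⁴ + 4.875 × 10⁻⁴ = 9.915 × 10⁻⁴, so Δρ ≈ 1.017 kg m⁻³.
N² = (g/ρ₀)·Δρ/Δz = g·(Δρ/ρ₀)/Δz = 9.8 × 9.915 × 10⁻⁴ / 46 = 2.1123 × 10⁻⁴ s⁻².
N = √(2.1123 × 10⁻⁴) = 0.014534 rad s⁻¹ → T = 2π/N = 432.31 s ≈ 432 s.

432 s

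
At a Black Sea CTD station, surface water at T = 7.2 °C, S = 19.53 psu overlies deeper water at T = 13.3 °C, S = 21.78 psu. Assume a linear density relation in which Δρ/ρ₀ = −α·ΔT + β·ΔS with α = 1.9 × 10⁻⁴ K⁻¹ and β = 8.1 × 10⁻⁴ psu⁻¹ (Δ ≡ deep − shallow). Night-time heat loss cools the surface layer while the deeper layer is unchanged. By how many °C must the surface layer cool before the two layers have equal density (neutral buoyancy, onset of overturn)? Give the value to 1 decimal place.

3.5 °C

Neutral buoyancy requires Δρ = 0, i.e. −α(T_deep − T_surf′) + β(S_deep − S_surf) = 0.
T_surf′ = T_deep − (β/α)·ΔS = 13.3 − (8.1 × 10⁻⁴/1.9 × 10⁻⁴)·(+2.25) = 3.708 °C.
Cooling required: 7.2 − (3.708) = 3.492 °C.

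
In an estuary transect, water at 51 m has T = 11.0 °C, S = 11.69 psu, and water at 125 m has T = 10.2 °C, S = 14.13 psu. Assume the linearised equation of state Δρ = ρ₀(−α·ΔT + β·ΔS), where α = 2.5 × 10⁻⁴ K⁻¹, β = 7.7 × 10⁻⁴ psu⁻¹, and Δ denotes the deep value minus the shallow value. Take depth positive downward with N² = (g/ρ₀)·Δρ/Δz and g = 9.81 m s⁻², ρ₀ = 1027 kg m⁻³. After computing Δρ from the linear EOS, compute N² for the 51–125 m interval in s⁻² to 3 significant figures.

2.76 × 10⁻⁴ s⁻²

ΔT = -0.8 K, ΔS = +2.44 psu (deep − shallow).
Δρ/ρ₀ = −αΔT + βΔS = 2.00 × 10⁻⁴ + 1.8788 × 10⁻³ = 2.0788 × 10⁻³, so Δρ ≈ 2.135 kg m⁻³.
N² = (g/ρ₀)·Δρ/Δz = g·(Δρ/ρ₀)/Δz = 9.81 × 2.0788 × 10⁻³ / 74 = 2.7558 × 10⁻⁴ s⁻² ≈ 2.76 × 10⁻⁴ s⁻².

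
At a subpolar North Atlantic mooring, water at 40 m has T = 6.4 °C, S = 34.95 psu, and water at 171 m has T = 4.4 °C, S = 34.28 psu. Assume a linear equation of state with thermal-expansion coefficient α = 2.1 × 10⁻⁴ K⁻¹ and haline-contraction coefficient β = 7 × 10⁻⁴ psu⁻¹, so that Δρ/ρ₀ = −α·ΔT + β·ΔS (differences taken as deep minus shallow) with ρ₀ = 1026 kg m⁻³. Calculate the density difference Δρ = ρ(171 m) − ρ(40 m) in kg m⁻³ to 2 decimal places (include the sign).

-0.05 kg m⁻³

ΔT = -2.0 K, ΔS = -0.67 psu (deep − shallow).
Δρ/ρ₀ = −(2.1 × 10⁻⁴)(-2.0) + (7 × 10⁻⁴)(-0.67) = -4.90 × 10⁻⁵.
Δρ = 1026 × (-4.90 × 10⁻⁵) = -0.05 kg m⁻³.
Negative Δρ: lighter below, statically unstable.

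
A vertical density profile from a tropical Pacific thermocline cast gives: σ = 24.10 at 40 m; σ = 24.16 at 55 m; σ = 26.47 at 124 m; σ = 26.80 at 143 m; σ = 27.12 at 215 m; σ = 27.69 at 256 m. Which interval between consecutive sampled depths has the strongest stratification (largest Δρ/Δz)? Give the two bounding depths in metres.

Compute the density gradient over each adjacent pair:
  40–55 m: Δρ/Δz = 0.06/15 = 4.0 × 10⁻³ kg m⁻⁴
  55–124 m: Δρ/Δz = 2.31/69 = 0.033 kg m⁻⁴
  124–143 m: Δρ/Δz = 0.33/19 = 0.017 kg m⁻⁴
  143–215 m: Δρ/Δz = 0.32/72 = 4.4 × 10⁻³ kg m⁻⁴
  215–256 m: Δρ/Δz = 0.57/41 = 0.014 kg m⁻⁴
The largest gradient is in the 55–124 m interval — the pycnocline.

55–124 m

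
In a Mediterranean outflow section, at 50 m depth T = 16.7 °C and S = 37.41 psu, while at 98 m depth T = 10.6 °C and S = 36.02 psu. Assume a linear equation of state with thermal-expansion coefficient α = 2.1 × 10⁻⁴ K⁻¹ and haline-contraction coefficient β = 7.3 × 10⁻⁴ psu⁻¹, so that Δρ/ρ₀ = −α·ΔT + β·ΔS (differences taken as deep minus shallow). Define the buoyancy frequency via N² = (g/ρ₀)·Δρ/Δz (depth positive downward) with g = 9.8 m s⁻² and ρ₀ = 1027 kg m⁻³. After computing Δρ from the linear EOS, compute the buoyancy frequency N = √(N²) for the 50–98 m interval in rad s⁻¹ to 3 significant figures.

7.37 × 10⁻³ rad s⁻¹

ΔT = -6.1 K, ΔS = -1.39 psu (deep − shallow).
Δρ/ρ₀ = −αΔT + βΔS = 1.281 × 10⁻³ − 1.0147 × 10⁻³ = 2.663 × 10⁻⁴, so Δρ ≈ 0.2735 kg m⁻³.
N² = (g/ρ₀)·Δρ/Δz = g·(Δρ/ρ₀)/Δz = 9.8 × 2.663 × 10⁻⁴ / 48 = 5.4370 × 10⁻⁵ s⁻².
N = √(5.4370 × 10⁻⁵) = 7.3736 × 10⁻³ rad s⁻¹ ≈ 7.37 × 10⁻³ rad s⁻¹.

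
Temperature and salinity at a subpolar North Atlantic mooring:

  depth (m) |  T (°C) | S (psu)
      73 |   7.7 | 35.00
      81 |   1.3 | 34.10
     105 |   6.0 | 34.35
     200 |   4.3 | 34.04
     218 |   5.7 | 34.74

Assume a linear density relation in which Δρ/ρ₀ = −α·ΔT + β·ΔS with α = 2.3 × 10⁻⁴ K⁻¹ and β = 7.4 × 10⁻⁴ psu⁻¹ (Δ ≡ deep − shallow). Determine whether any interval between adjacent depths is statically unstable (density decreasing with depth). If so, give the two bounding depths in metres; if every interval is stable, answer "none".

Evaluate Δρ/ρ₀ = −αΔT + βΔS across each adjacent pair:
  73–81 m: −αΔT+βΔS = −(2.3 × 10⁻⁴)(-6.4)+(7.4 × 10⁻⁴)(-0.90) = 8.1 × 10⁻⁴ → stable
  81–105 m: −αΔT+βΔS = −(2.3 × 10⁻⁴)(+4.7)+(7.4 × 10⁻⁴)(+0.25) = -9.0 × 10⁻⁴ → UNSTABLE
  105–200 m: −αΔT+βΔS = −(2.3 × 10⁻⁴)(-1.7)+(7.4 × 10⁻⁴)(-0.31) = 1.6 × 10⁻⁴ → stable
  200–218 m: −αΔT+βΔS = −(2.3 × 10⁻⁴)(+1.4)+(7.4 × 10⁻⁴)(+0.70) = 2.0 × 10⁻⁴ → stable
The 81–105 m interval has Δρ < 0: lighter water underlies denser water.

81–105 m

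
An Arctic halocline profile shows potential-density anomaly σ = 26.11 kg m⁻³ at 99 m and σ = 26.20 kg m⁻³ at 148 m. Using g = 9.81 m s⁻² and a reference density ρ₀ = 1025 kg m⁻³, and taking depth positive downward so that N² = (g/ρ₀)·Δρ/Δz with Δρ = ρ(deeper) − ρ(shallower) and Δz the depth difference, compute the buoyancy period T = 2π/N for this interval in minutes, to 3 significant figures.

25.0 min

Δρ = 1026.20 − 1026.11 = 0.09 kg m⁻³ over Δz = 148 − 99 = 49 m.
N² = (9.81/1025) × (0.09/49) = 1.7579 × 10⁻⁵ s⁻².
N = √(1.7579 × 10⁻⁵) = 4.1927 × 10⁻³ rad s⁻¹, so T = 2π/N = 1.4986 × 10³ s = 24.977 min ≈ 25.0 min.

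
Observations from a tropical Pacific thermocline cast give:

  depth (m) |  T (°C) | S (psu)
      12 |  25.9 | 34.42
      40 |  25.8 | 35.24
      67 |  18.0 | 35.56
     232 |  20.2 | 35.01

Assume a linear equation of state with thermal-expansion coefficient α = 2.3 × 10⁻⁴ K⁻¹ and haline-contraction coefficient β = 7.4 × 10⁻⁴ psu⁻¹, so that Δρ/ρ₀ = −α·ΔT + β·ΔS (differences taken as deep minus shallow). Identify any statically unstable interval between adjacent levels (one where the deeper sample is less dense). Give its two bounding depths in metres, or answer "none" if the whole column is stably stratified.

Evaluate Δρ/ρ₀ = −αΔT + βΔS across each adjacent pair:
  12–40 m: −αΔT+βΔS = −(2.3 × 10⁻⁴)(-0.1)+(7.4 × 10⁻⁴)(+0.82) = 6.3 × 10⁻⁴ → stable
  40–67 m: −αΔT+βΔS = −(2.3 × 10⁻⁴)(-7.8)+(7.4 × 10⁻⁴)(+0.32) = 2.0 × 10⁻³ → stable
  67–232 m: −αΔT+βΔS = −(2.3 × 10⁻⁴)(+2.2)+(7.4 × 10⁻⁴)(-0.55) = -9.1 × 10⁻⁴ → UNSTABLE
The 67–232 m interval has Δρ < 0: lighter water underlies denser water.

67–232 m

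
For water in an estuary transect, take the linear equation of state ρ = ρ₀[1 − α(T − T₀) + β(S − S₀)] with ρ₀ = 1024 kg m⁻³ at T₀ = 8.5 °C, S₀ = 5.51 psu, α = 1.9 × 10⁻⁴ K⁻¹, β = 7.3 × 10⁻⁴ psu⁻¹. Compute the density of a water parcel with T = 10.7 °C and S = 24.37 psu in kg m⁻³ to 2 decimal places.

1037.67 kg m⁻³

T − T₀ = +2.2 K, S − S₀ = +18.86 psu.
Bracket = 1 − α·(+2.2) + β·(+18.86) = 1 + (0.0133498) = 1.0133498.
ρ = 1024 × 1.0133498 = 1037.67 kg m⁻³.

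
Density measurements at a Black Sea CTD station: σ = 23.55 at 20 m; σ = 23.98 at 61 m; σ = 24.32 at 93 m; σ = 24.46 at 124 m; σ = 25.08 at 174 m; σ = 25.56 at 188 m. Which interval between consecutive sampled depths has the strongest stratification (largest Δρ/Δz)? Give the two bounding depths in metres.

Compute the density gradient over each adjacent pair:
  20–61 m: Δρ/Δz = 0.43/41 = 0.010 kg m⁻⁴
  61–93 m: Δρ/Δz = 0.34/32 = 0.011 kg m⁻⁴
  93–124 m: Δρ/Δz = 0.14/31 = 4.5 × 10⁻³ kg m⁻⁴
  124–174 m: Δρ/Δz = 0.62/50 = 0.012 kg m⁻⁴
  174–188 m: Δρ/Δz = 0.48/14 = 0.034 kg m⁻⁴
The largest gradient is in the 174–188 m interval — the pycnocline.

174–188 m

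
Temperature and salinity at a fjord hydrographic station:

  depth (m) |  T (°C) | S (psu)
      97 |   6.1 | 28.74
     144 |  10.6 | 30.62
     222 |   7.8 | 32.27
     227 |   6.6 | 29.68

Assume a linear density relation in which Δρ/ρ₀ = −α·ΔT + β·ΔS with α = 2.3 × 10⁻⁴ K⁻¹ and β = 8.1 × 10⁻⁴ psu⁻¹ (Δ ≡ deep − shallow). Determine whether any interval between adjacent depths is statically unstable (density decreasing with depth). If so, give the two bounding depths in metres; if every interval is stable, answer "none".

222–227 m

Evaluate Δρ/ρ₀ = −αΔT + βΔS across each adjacent pair:
  97–144 m: −αΔT+βΔS = −(2.3 × 10⁻⁴)(+4.5)+(8.1 × 10⁻⁴)(+1.88) = 4.9 × 10⁻⁴ → stable
  144–222 m: −αΔT+βΔS = −(2.3 × 10⁻⁴)(-2.8)+(8.1 × 10⁻⁴)(+1.65) = 2.0 × 10⁻³ → stable
  222–227 m: −αΔT+βΔS = −(2.3 × 10⁻⁴)(-1.2)+(8.1 × 10⁻⁴)(-2.59) = -1.8 × 10⁻³ → UNSTABLE
The 222–227 m interval has Δρ < 0: lighter water underlies denser water.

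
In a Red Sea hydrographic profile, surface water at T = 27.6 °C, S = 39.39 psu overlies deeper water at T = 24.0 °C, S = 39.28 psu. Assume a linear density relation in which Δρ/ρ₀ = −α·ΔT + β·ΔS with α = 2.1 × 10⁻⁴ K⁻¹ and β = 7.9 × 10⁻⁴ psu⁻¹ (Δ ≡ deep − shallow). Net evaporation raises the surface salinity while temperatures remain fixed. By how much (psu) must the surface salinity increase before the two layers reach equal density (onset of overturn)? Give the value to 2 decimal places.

0.85 psu

Neutral buoyancy requires −α(T_deep − T_surf) + β(S_deep − S_surf′) = 0.
S_surf′ = S_deep − (α/β)·ΔT = 39.28 − (2.1 × 10⁻⁴/7.9 × 10⁻⁴)·(-3.6) = 40.2370 psu.
Increase required: 40.2370 − 39.39 = 0.8470 psu.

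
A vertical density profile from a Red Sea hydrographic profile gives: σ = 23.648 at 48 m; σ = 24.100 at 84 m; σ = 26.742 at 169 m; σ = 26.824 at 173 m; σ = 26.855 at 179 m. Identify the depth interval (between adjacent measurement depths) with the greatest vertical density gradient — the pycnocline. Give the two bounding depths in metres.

84–169 m

Compute the density gradient over each adjacent pair:
  48–84 m: Δρ/Δz = 0.452/36 = 0.013 kg m⁻⁴
  84–169 m: Δρ/Δz = 2.642/85 = 0.031 kg m⁻⁴
  169–173 m: Δρ/Δz = 0.082/4 = 0.021 kg m⁻⁴
  173–179 m: Δρ/Δz = 0.031/6 = 5.2 × 10⁻³ kg m⁻⁴
The largest gradient is in the 84–169 m interval — the pycnocline.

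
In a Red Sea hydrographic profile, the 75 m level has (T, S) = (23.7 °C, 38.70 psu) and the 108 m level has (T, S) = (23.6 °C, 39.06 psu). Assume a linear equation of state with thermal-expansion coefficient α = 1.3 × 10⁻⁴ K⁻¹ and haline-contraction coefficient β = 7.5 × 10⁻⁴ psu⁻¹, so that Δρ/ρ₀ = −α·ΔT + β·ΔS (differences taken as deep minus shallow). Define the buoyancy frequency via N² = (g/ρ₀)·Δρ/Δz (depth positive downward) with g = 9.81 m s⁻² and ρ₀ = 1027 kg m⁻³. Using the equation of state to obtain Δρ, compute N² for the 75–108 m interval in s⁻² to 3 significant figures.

8.41 × 10⁻⁵ s⁻²

ΔT = -0.1 K, ΔS = +0.36 psu (deep − shallow).
Δρ/ρ₀ = −αΔT + βΔS = 1.30 × 10⁻⁵ + 2.70 × 10⁻⁴ = 2.83 × 10⁻⁴, so Δρ ≈ 0.2906 kg m⁻³.
N² = (g/ρ₀)·Δρ/Δz = g·(Δρ/ρ₀)/Δz = 9.81 × 2.83 × 10⁻⁴ / 33 = 8.4128 × 10⁻⁵ s⁻² ≈ 8.41 × 10⁻⁵ s⁻².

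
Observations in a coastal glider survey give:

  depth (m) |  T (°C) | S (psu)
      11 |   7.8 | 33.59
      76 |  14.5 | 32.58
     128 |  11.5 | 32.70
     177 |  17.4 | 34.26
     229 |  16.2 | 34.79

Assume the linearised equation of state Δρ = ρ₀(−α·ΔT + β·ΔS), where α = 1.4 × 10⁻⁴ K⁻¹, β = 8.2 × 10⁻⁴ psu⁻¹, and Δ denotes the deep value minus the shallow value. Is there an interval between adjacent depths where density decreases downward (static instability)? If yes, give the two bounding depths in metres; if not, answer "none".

Evaluate Δρ/ρ₀ = −αΔT + βΔS across each adjacent pair:
  11–76 m: −αΔT+βΔS = −(1.4 × 10⁻⁴)(+6.7)+(8.2 × 10⁻⁴)(-1.01) = -1.8 × 10⁻³ → UNSTABLE
  76–128 m: −αΔT+βΔS = −(1.4 × 10⁻⁴)(-3.0)+(8.2 × 10⁻⁴)(+0.12) = 5.2 × 10⁻⁴ → stable
  128–177 m: −αΔT+βΔS = −(1.4 × 10⁻⁴)(+5.9)+(8.2 × 10⁻⁴)(+1.56) = 4.5 × 10⁻⁴ → stable
  177–229 m: −αΔT+βΔS = −(1.4 × 10⁻⁴)(-1.2)+(8.2 × 10⁻⁴)(+0.53) = 6.0 × 10⁻⁴ → stable
The 11–76 m interval has Δρ < 0: lighter water underlies denser water.

11–76 m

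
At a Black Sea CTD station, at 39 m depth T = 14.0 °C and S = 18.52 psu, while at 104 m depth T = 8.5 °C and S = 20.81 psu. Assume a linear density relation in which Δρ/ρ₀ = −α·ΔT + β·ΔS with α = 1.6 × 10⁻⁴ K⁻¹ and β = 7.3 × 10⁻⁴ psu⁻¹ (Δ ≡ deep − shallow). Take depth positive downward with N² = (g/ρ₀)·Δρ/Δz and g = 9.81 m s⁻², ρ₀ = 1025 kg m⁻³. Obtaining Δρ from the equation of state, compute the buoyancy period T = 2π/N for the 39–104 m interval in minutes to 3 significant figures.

5.34 min

ΔT = -5.5 K, ΔS = +2.29 psu (deep − shallow).
Δρ/ρ₀ = −αΔT + βΔS = 8.80 × 10⁻⁴ + 1.6717 × 10⁻³ = 2.5517 × 10⁻³, so Δρ ≈ 2.615 kg m⁻³.
N² = (g/ρ₀)·Δρ/Δz = g·(Δρ/ρ₀)/Δz = 9.81 × 2.5517 × 10⁻³ / 65 = 3.8511 × 10⁻⁴ s⁻².
N = √(3.8511 × 10⁻⁴) = 0.019624 rad s⁻¹ → T = 2π/N = 320.18 s = 5.3363 min ≈ 5.34 min.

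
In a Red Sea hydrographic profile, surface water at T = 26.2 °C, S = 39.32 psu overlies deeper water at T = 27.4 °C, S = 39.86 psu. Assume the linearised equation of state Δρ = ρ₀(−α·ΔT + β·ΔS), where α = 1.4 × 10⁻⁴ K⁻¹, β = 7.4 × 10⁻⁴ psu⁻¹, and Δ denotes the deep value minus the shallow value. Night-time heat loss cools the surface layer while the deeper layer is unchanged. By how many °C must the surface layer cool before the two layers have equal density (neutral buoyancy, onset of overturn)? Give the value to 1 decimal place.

1.7 °C

Neutral buoyancy requires Δρ = 0, i.e. −α(T_deep − T_surf′) + β(S_deep − S_surf) = 0.
T_surf′ = T_deep − (β/α)·ΔS = 27.4 − (7.4 × 10⁻⁴/1.4 × 10⁻⁴)·(+0.54) = 24.546 °C.
Cooling required: 26.2 − (24.546) = 1.654 °C.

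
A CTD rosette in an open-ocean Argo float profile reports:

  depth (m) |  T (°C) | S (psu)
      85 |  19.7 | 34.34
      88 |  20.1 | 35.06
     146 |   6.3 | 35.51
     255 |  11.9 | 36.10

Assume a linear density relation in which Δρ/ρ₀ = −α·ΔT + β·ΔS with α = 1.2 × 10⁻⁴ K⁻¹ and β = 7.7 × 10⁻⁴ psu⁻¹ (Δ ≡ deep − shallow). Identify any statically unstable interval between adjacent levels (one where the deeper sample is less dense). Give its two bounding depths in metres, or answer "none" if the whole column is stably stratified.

146–255 m

Evaluate Δρ/ρ₀ = −αΔT + βΔS across each adjacent pair:
  85–88 m: −αΔT+βΔS = −(1.2 × 10⁻⁴)(+0.4)+(7.7 × 10⁻⁴)(+0.72) = 5.1 × 10⁻⁴ → stable
  88–146 m: −αΔT+βΔS = −(1.2 × 10⁻⁴)(-13.8)+(7.7 × 10⁻⁴)(+0.45) = 2.0 × 10⁻³ → stable
  146–255 m: −αΔT+βΔS = −(1.2 × 10⁻⁴)(+5.6)+(7.7 × 10⁻⁴)(+0.59) = -2.2 × 10⁻⁴ → UNSTABLE
The 146–255 m interval has Δρ < 0: lighter water underlies denser water.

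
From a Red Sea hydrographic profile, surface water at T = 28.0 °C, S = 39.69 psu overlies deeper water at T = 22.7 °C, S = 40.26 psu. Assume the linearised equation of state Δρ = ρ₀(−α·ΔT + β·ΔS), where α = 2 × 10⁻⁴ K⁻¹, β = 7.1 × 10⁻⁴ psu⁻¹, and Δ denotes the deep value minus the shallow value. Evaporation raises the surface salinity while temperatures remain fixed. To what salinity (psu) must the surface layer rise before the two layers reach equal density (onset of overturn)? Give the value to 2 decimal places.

Neutral buoyancy requires −α(T_deep − T_surf) + β(S_deep − S_surf′) = 0.
S_surf′ = S_deep − (α/β)·ΔT = 40.26 − (2 × 10⁻⁴/7.1 × 10⁻⁴)·(-5.3) = 41.7530 psu.
Increase required: 41.7530 − 39.69 = 2.0630 psu.

41.75 psu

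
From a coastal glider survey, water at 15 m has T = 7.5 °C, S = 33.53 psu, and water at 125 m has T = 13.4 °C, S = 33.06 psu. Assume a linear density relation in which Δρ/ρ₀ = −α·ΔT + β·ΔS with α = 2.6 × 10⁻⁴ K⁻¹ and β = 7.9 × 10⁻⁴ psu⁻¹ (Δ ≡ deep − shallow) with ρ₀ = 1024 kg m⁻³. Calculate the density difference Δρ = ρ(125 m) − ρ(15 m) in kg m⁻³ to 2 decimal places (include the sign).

ΔT = +5.9 K, ΔS = -0.47 psu (deep − shallow).
Δρ/ρ₀ = −(2.6 × 10⁻⁴)(+5.9) + (7.9 × 10⁻⁴)(-0.47) = -1.9053 × 10⁻³.
Δρ = 1024 × (-1.9053 × 10⁻³) = -1.95 kg m⁻³.
Negative Δρ: lighter below, statically unstable.

-1.95 kg m⁻³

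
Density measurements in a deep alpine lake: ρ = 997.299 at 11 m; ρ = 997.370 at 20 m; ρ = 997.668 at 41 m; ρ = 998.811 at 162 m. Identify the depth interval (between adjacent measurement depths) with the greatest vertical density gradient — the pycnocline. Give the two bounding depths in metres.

Compute the density gradient over each adjacent pair:
  11–20 m: Δρ/Δz = 0.071/9 = 7.9 × 10⁻³ kg m⁻⁴
  20–41 m: Δρ/Δz = 0.298/21 = 0.014 kg m⁻⁴
  41–162 m: Δρ/Δz = 1.143/121 = 9.4 × 10⁻³ kg m⁻⁴
The largest gradient is in the 20–41 m interval — the pycnocline.

20–41 m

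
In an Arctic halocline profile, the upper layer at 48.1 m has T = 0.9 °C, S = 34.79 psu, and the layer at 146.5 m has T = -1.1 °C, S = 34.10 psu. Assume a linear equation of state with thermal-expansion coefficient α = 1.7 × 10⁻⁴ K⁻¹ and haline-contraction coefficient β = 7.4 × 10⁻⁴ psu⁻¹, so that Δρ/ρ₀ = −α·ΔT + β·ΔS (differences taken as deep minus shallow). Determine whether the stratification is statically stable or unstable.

ΔT = -1.1 − 0.9 = -2.0 K and ΔS = 34.10 − 34.79 = -0.69 psu (deep − shallow).
−αΔT = 3.40 × 10⁻⁴; βΔS = -5.106 × 10⁻⁴; sum Δρ/ρ₀ = -1.706 × 10⁻⁴.
Δρ/ρ₀ < 0, so Δρ < 0: deeper water is lighter → statically unstable; the column would overturn.

unstable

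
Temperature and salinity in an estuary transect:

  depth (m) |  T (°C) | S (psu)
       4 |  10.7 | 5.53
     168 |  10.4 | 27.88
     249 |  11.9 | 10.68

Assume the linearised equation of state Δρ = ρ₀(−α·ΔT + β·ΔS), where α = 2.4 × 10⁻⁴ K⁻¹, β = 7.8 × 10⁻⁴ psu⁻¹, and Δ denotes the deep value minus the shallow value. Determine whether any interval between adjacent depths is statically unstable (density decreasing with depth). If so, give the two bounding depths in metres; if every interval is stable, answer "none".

168–249 m

Evaluate Δρ/ρ₀ = −αΔT + βΔS across each adjacent pair:
  4–168 m: −αΔT+βΔS = −(2.4 × 10⁻⁴)(-0.3)+(7.8 × 10⁻⁴)(+22.35) = 0.018 → stable
  168–249 m: −αΔT+βΔS = −(2.4 × 10⁻⁴)(+1.5)+(7.8 × 10⁻⁴)(-17.20) = -0.014 → UNSTABLE
The 168–249 m interval has Δρ < 0: lighter water underlies denser water.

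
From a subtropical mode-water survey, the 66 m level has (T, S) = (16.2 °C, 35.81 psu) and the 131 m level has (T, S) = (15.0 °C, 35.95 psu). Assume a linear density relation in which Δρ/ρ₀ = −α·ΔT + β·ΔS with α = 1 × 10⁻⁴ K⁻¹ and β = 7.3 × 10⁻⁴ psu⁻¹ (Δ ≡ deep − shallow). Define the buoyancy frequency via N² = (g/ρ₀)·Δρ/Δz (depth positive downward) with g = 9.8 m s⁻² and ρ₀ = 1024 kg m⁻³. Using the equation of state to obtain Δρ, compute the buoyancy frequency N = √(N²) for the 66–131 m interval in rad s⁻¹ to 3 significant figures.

5.79 × 10⁻³ rad s⁻¹

ΔT = -1.2 K, ΔS = +0.14 psu (deep − shallow).
Δρ/ρ₀ = −αΔT + βΔS = 1.20 × 10⁻⁴ + 1.022 × 10⁻⁴ = 2.222 × 10⁻⁴, so Δρ ≈ 0.2275 kg m⁻³.
N² = (g/ρ₀)·Δρ/Δz = g·(Δρ/ρ₀)/Δz = 9.8 × 2.222 × 10⁻⁴ / 65 = 3.3501 × 10⁻⁵ s⁻².
N = √(3.3501 × 10⁻⁵) = 5.7880 × 10⁻³ rad s⁻¹ ≈ 5.79 × 10⁻³ rad s⁻¹.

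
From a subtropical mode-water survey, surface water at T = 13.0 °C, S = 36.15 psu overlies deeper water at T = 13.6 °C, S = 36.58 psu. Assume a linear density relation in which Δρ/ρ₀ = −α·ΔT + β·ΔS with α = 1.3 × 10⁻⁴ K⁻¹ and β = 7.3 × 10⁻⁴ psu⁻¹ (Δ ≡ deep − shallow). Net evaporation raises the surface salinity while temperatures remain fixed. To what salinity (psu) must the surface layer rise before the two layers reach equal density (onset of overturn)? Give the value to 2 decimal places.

Neutral buoyancy requires −α(T_deep − T_surf) + β(S_deep − S_surf′) = 0.
S_surf′ = S_deep − (α/β)·ΔT = 36.58 − (1.3 × 10⁻⁴/7.3 × 10⁻⁴)·(+0.6) = 36.4732 psu.
Increase required: 36.4732 − 36.15 = 0.3232 psu.

36.47 psu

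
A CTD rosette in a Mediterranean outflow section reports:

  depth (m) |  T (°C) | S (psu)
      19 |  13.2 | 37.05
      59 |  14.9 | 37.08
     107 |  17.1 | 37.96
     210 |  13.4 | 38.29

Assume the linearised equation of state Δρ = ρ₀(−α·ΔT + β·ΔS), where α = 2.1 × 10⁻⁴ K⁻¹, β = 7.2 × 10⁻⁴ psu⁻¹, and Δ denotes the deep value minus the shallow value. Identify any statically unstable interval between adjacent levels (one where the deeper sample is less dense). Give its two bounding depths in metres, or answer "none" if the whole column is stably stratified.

19–59 m

Evaluate Δρ/ρ₀ = −αΔT + βΔS across each adjacent pair:
  19–59 m: −αΔT+βΔS = −(2.1 × 10⁻⁴)(+1.7)+(7.2 × 10⁻⁴)(+0.03) = -3.4 × 10⁻⁴ → UNSTABLE
  59–107 m: −αΔT+βΔS = −(2.1 × 10⁻⁴)(+2.2)+(7.2 × 10⁻⁴)(+0.88) = 1.7 × 10⁻⁴ → stable
  107–210 m: −αΔT+βΔS = −(2.1 × 10⁻⁴)(-3.7)+(7.2 × 10⁻⁴)(+0.33) = 1.0 × 10⁻³ → stable
The 19–59 m interval has Δρ < 0: lighter water underlies denser water.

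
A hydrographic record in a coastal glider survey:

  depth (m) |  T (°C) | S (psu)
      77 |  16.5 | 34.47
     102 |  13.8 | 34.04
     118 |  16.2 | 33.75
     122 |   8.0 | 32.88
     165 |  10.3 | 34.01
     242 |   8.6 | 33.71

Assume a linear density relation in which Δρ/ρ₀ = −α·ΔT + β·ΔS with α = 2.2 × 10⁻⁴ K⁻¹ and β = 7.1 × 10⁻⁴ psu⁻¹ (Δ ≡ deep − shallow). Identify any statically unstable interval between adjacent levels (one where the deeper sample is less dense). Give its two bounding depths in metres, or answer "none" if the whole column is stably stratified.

Evaluate Δρ/ρ₀ = −αΔT + βΔS across each adjacent pair:
  77–102 m: −αΔT+βΔS = −(2.2 × 10⁻⁴)(-2.7)+(7.1 × 10⁻⁴)(-0.43) = 2.9 × 10⁻⁴ → stable
  102–118 m: −αΔT+βΔS = −(2.2 × 10⁻⁴)(+2.4)+(7.1 × 10⁻⁴)(-0.29) = -7.3 × 10⁻⁴ → UNSTABLE
  118–122 m: −αΔT+βΔS = −(2.2 × 10⁻⁴)(-8.2)+(7.1 × 10⁻⁴)(-0.87) = 1.2 × 10⁻³ → stable
  122–165 m: −αΔT+βΔS = −(2.2 × 10⁻⁴)(+2.3)+(7.1 × 10⁻⁴)(+1.13) = 3.0 × 10⁻⁴ → stable
  165–242 m: −αΔT+βΔS = −(2.2 × 10⁻⁴)(-1.7)+(7.1 × 10⁻⁴)(-0.30) = 1.6 × 10⁻⁴ → stable
The 102–118 m interval has Δρ < 0: lighter water underlies denser water.

102–118 m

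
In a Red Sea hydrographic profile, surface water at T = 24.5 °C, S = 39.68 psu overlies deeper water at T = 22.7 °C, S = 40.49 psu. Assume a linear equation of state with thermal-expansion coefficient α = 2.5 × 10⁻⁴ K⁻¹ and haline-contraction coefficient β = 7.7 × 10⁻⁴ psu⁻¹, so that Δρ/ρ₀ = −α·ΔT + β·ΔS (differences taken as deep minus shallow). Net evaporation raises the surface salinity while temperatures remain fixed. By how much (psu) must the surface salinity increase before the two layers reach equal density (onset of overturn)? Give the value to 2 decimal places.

Neutral buoyancy requires −α(T_deep − T_surf) + β(S_deep − S_surf′) = 0.
S_surf′ = S_deep − (α/β)·ΔT = 40.49 − (2.5 × 10⁻⁴/7.7 × 10⁻⁴)·(-1.8) = 41.0744 psu.
Increase required: 41.0744 − 39.68 = 1.3944 psu.

1.39 psu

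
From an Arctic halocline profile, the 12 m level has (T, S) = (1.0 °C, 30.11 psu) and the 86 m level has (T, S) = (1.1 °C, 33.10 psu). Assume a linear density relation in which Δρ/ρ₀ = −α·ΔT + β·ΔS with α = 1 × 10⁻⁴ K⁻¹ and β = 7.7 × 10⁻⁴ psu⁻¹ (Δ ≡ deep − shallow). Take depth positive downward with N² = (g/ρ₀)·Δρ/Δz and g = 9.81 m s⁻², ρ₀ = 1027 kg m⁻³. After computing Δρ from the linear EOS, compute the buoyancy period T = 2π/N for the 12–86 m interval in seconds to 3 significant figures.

360 s

ΔT = +0.1 K, ΔS = +2.99 psu (deep − shallow).
Δρ/ρ₀ = −αΔT + βΔS = -1.00 × 10⁻⁵ + 2.3023 × 10⁻³ = 2.2923 × 10⁻³, so Δρ ≈ 2.354 kg m⁻³.
N² = (g/ρ₀)·Δρ/Δz = g·(Δρ/ρ₀)/Δz = 9.81 × 2.2923 × 10⁻³ / 74 = 3.0388 × 10⁻⁴ s⁻².
N = √(3.0388 × 10⁻⁴) = 0.017432 rad s⁻¹ → T = 2π/N = 360.44 s ≈ 360 s.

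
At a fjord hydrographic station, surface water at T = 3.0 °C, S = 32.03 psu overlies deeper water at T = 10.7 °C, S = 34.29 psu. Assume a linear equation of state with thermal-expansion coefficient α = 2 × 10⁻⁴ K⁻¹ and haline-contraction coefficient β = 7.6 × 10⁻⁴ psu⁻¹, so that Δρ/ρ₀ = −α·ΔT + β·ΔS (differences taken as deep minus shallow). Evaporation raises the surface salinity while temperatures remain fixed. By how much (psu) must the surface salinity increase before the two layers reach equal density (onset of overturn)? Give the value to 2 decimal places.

Neutral buoyancy requires −α(T_deep − T_surf) + β(S_deep − S_surf′) = 0.
S_surf′ = S_deep − (α/β)·ΔT = 34.29 − (2 × 10⁻⁴/7.6 × 10⁻⁴)·(+7.7) = 32.2637 psu.
Increase required: 32.2637 − 32.03 = 0.2337 psu.

0.23 psu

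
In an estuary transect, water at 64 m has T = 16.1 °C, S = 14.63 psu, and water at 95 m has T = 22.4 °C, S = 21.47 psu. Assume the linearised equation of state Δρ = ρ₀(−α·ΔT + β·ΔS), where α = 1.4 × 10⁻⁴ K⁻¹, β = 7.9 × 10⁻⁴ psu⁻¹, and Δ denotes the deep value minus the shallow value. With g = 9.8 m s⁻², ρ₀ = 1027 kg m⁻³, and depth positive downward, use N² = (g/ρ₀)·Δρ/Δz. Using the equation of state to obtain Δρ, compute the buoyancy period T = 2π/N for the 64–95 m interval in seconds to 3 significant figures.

ΔT = +6.3 K, ΔS = +6.84 psu (deep − shallow).
Δρ/ρ₀ = −αΔT + βΔS = -8.82 × 10⁻⁴ + 5.4036 × 10⁻³ = 4.5216 × 10⁻³, so Δρ ≈ 4.644 kg m⁻³.
N² = (g/ρ₀)·Δρ/Δz = g·(Δρ/ρ₀)/Δz = 9.8 × 4.5216 × 10⁻³ / 31 = 1.4294 × 10⁻³ s⁻².
N = √(1.4294 × 10⁻³) = 0.037807 rad s⁻¹ → T = 2π/N = 166.19 s ≈ 166 s.

166 s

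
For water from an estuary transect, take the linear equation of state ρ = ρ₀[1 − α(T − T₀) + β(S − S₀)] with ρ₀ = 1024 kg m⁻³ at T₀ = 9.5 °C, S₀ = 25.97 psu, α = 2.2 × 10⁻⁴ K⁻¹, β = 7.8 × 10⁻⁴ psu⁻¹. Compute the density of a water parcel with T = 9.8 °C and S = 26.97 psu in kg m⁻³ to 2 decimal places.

1024.73 kg m⁻³

T − T₀ = +0.3 K, S − S₀ = +1.00 psu.
Bracket = 1 − α·(+0.3) + β·(+1.00) = 1 + (7.14 × 10⁻⁴) = 1.0007140.
ρ = 1024 × 1.0007140 = 1024.73 kg m⁻³.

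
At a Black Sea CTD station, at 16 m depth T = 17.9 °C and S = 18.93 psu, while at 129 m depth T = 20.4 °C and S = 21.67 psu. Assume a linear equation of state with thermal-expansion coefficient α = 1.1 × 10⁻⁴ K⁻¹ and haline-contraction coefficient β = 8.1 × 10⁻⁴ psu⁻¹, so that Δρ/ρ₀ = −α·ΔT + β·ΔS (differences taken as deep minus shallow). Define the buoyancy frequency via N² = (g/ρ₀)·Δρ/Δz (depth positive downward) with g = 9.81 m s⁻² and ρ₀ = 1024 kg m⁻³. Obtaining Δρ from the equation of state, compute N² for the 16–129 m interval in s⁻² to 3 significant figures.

ΔT = +2.5 K, ΔS = +2.74 psu (deep − shallow).
Δρ/ρ₀ = −αΔT + βΔS = -2.75 × 10⁻⁴ + 2.2194 × 10⁻³ = 1.9444 × 10⁻³, so Δρ ≈ 1.991 kg m⁻³.
N² = (g/ρ₀)·Δρ/Δz = g·(Δρ/ρ₀)/Δz = 9.81 × 1.9444 × 10⁻³ / 113 = 1.6880 × 10⁻⁴ s⁻² ≈ 1.69 × 10⁻⁴ s⁻².

1.69 × 10⁻⁴ s⁻²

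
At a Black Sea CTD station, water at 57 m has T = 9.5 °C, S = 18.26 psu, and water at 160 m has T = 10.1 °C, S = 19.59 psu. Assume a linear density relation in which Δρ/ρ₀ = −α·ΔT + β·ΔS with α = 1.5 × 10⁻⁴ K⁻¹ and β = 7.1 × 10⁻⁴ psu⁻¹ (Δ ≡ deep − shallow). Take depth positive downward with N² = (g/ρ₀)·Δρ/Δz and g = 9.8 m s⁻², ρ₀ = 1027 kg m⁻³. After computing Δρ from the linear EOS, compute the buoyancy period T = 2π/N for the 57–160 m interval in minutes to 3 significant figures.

11.6 min

ΔT = +0.6 K, ΔS = +1.33 psu (deep − shallow).
Δρ/ρ₀ = −αΔT + βΔS = -9.00 × 10⁻⁵ + 9.443 × 10⁻⁴ = 8.543 × 10⁻⁴, so Δρ ≈ 0.8774 kg m⁻³.
N² = (g/ρ₀)·Δρ/Δz = g·(Δρ/ρ₀)/Δz = 9.8 × 8.543 × 10⁻⁴ / 103 = 8.1283 × 10⁻⁵ s⁻².
N = √(8.1283 × 10⁻⁵) = 9.0157 × 10⁻³ rad s⁻¹ → T = 2π/N = 696.92 s = 11.615 min ≈ 11.6 min.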